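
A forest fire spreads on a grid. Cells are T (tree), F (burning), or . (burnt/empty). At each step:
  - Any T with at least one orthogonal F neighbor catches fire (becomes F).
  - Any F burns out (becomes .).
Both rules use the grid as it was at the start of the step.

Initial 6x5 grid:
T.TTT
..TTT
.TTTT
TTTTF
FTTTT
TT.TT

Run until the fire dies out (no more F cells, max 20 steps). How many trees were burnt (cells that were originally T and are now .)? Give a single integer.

Step 1: +6 fires, +2 burnt (F count now 6)
Step 2: +8 fires, +6 burnt (F count now 8)
Step 3: +5 fires, +8 burnt (F count now 5)
Step 4: +2 fires, +5 burnt (F count now 2)
Step 5: +1 fires, +2 burnt (F count now 1)
Step 6: +0 fires, +1 burnt (F count now 0)
Fire out after step 6
Initially T: 23, now '.': 29
Total burnt (originally-T cells now '.'): 22

Answer: 22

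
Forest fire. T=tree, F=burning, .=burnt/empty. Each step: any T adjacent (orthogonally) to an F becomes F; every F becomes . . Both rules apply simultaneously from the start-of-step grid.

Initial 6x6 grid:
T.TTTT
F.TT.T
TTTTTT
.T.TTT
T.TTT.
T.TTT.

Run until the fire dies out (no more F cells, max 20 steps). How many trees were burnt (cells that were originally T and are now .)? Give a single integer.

Step 1: +2 fires, +1 burnt (F count now 2)
Step 2: +1 fires, +2 burnt (F count now 1)
Step 3: +2 fires, +1 burnt (F count now 2)
Step 4: +2 fires, +2 burnt (F count now 2)
Step 5: +4 fires, +2 burnt (F count now 4)
Step 6: +4 fires, +4 burnt (F count now 4)
Step 7: +6 fires, +4 burnt (F count now 6)
Step 8: +3 fires, +6 burnt (F count now 3)
Step 9: +0 fires, +3 burnt (F count now 0)
Fire out after step 9
Initially T: 26, now '.': 34
Total burnt (originally-T cells now '.'): 24

Answer: 24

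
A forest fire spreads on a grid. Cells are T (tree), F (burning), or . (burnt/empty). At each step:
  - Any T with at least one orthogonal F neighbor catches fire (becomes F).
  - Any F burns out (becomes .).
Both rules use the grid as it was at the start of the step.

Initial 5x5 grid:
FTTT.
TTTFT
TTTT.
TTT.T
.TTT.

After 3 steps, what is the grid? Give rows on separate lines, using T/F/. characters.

Step 1: 6 trees catch fire, 2 burn out
  .FTF.
  FTF.F
  TTTF.
  TTT.T
  .TTT.
Step 2: 4 trees catch fire, 6 burn out
  ..F..
  .F...
  FTF..
  TTT.T
  .TTT.
Step 3: 3 trees catch fire, 4 burn out
  .....
  .....
  .F...
  FTF.T
  .TTT.

.....
.....
.F...
FTF.T
.TTT.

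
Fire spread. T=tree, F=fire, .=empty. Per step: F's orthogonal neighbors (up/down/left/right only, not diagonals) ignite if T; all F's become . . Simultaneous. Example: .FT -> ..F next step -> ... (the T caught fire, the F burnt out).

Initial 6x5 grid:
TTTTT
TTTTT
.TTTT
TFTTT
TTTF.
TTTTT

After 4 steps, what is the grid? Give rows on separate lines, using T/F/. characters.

Step 1: 7 trees catch fire, 2 burn out
  TTTTT
  TTTTT
  .FTTT
  F.FFT
  TFF..
  TTTFT
Step 2: 8 trees catch fire, 7 burn out
  TTTTT
  TFTTT
  ..FFT
  ....F
  F....
  TFF.F
Step 3: 6 trees catch fire, 8 burn out
  TFTTT
  F.FFT
  ....F
  .....
  .....
  F....
Step 4: 4 trees catch fire, 6 burn out
  F.FFT
  ....F
  .....
  .....
  .....
  .....

F.FFT
....F
.....
.....
.....
.....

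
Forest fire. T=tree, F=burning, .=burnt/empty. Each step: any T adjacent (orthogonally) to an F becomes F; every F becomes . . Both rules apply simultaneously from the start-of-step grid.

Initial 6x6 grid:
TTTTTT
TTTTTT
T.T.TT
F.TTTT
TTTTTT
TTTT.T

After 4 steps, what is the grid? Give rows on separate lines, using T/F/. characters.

Step 1: 2 trees catch fire, 1 burn out
  TTTTTT
  TTTTTT
  F.T.TT
  ..TTTT
  FTTTTT
  TTTT.T
Step 2: 3 trees catch fire, 2 burn out
  TTTTTT
  FTTTTT
  ..T.TT
  ..TTTT
  .FTTTT
  FTTT.T
Step 3: 4 trees catch fire, 3 burn out
  FTTTTT
  .FTTTT
  ..T.TT
  ..TTTT
  ..FTTT
  .FTT.T
Step 4: 5 trees catch fire, 4 burn out
  .FTTTT
  ..FTTT
  ..T.TT
  ..FTTT
  ...FTT
  ..FT.T

.FTTTT
..FTTT
..T.TT
..FTTT
...FTT
..FT.T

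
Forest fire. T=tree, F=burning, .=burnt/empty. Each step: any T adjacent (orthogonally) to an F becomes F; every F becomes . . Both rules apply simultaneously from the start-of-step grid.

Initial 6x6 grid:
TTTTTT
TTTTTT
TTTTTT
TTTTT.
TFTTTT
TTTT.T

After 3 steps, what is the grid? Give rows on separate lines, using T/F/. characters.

Step 1: 4 trees catch fire, 1 burn out
  TTTTTT
  TTTTTT
  TTTTTT
  TFTTT.
  F.FTTT
  TFTT.T
Step 2: 6 trees catch fire, 4 burn out
  TTTTTT
  TTTTTT
  TFTTTT
  F.FTT.
  ...FTT
  F.FT.T
Step 3: 6 trees catch fire, 6 burn out
  TTTTTT
  TFTTTT
  F.FTTT
  ...FT.
  ....FT
  ...F.T

TTTTTT
TFTTTT
F.FTTT
...FT.
....FT
...F.T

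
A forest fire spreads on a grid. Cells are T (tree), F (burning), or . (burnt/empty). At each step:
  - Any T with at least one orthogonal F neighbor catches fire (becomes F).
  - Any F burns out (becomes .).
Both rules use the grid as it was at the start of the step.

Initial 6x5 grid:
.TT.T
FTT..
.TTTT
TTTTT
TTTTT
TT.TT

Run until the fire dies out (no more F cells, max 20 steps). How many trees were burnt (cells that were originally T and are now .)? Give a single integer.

Answer: 22

Derivation:
Step 1: +1 fires, +1 burnt (F count now 1)
Step 2: +3 fires, +1 burnt (F count now 3)
Step 3: +3 fires, +3 burnt (F count now 3)
Step 4: +4 fires, +3 burnt (F count now 4)
Step 5: +5 fires, +4 burnt (F count now 5)
Step 6: +3 fires, +5 burnt (F count now 3)
Step 7: +2 fires, +3 burnt (F count now 2)
Step 8: +1 fires, +2 burnt (F count now 1)
Step 9: +0 fires, +1 burnt (F count now 0)
Fire out after step 9
Initially T: 23, now '.': 29
Total burnt (originally-T cells now '.'): 22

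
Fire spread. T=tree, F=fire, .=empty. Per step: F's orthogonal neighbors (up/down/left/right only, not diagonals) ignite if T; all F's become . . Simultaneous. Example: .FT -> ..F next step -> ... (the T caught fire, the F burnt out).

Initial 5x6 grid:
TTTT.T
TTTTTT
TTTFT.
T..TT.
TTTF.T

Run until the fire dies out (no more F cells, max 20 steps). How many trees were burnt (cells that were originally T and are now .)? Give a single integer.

Answer: 21

Derivation:
Step 1: +5 fires, +2 burnt (F count now 5)
Step 2: +6 fires, +5 burnt (F count now 6)
Step 3: +5 fires, +6 burnt (F count now 5)
Step 4: +4 fires, +5 burnt (F count now 4)
Step 5: +1 fires, +4 burnt (F count now 1)
Step 6: +0 fires, +1 burnt (F count now 0)
Fire out after step 6
Initially T: 22, now '.': 29
Total burnt (originally-T cells now '.'): 21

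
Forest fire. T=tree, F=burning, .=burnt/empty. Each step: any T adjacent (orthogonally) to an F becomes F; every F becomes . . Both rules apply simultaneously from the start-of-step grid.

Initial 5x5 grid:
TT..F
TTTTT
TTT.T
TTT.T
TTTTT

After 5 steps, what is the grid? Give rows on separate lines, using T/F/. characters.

Step 1: 1 trees catch fire, 1 burn out
  TT...
  TTTTF
  TTT.T
  TTT.T
  TTTTT
Step 2: 2 trees catch fire, 1 burn out
  TT...
  TTTF.
  TTT.F
  TTT.T
  TTTTT
Step 3: 2 trees catch fire, 2 burn out
  TT...
  TTF..
  TTT..
  TTT.F
  TTTTT
Step 4: 3 trees catch fire, 2 burn out
  TT...
  TF...
  TTF..
  TTT..
  TTTTF
Step 5: 5 trees catch fire, 3 burn out
  TF...
  F....
  TF...
  TTF..
  TTTF.

TF...
F....
TF...
TTF..
TTTF.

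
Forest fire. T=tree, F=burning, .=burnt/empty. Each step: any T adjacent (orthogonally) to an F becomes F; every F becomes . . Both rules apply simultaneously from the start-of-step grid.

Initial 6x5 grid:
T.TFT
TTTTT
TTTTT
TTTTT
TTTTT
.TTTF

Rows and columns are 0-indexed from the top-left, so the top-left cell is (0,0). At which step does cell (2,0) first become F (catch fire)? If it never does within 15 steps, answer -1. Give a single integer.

Step 1: cell (2,0)='T' (+5 fires, +2 burnt)
Step 2: cell (2,0)='T' (+6 fires, +5 burnt)
Step 3: cell (2,0)='T' (+6 fires, +6 burnt)
Step 4: cell (2,0)='T' (+4 fires, +6 burnt)
Step 5: cell (2,0)='F' (+4 fires, +4 burnt)
  -> target ignites at step 5
Step 6: cell (2,0)='.' (+1 fires, +4 burnt)
Step 7: cell (2,0)='.' (+0 fires, +1 burnt)
  fire out at step 7

5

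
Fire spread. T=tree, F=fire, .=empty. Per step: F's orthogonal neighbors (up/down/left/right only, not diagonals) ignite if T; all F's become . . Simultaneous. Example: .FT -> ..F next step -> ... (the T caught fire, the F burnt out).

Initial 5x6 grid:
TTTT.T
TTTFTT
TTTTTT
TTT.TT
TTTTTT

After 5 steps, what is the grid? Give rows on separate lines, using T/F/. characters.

Step 1: 4 trees catch fire, 1 burn out
  TTTF.T
  TTF.FT
  TTTFTT
  TTT.TT
  TTTTTT
Step 2: 5 trees catch fire, 4 burn out
  TTF..T
  TF...F
  TTF.FT
  TTT.TT
  TTTTTT
Step 3: 7 trees catch fire, 5 burn out
  TF...F
  F.....
  TF...F
  TTF.FT
  TTTTTT
Step 4: 6 trees catch fire, 7 burn out
  F.....
  ......
  F.....
  TF...F
  TTFTFT
Step 5: 4 trees catch fire, 6 burn out
  ......
  ......
  ......
  F.....
  TF.F.F

......
......
......
F.....
TF.F.F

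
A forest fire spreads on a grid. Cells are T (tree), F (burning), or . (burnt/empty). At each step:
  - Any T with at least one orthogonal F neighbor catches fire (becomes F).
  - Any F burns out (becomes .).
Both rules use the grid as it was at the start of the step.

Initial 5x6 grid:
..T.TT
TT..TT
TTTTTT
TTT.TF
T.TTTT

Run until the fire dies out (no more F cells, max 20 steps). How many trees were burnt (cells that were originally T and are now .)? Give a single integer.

Answer: 21

Derivation:
Step 1: +3 fires, +1 burnt (F count now 3)
Step 2: +3 fires, +3 burnt (F count now 3)
Step 3: +4 fires, +3 burnt (F count now 4)
Step 4: +3 fires, +4 burnt (F count now 3)
Step 5: +2 fires, +3 burnt (F count now 2)
Step 6: +3 fires, +2 burnt (F count now 3)
Step 7: +2 fires, +3 burnt (F count now 2)
Step 8: +1 fires, +2 burnt (F count now 1)
Step 9: +0 fires, +1 burnt (F count now 0)
Fire out after step 9
Initially T: 22, now '.': 29
Total burnt (originally-T cells now '.'): 21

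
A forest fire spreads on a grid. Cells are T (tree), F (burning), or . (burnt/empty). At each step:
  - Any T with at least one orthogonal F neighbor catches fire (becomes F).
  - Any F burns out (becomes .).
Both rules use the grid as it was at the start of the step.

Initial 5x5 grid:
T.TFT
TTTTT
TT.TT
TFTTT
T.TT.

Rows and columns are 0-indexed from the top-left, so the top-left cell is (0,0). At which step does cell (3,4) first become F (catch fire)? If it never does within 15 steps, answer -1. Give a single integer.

Step 1: cell (3,4)='T' (+6 fires, +2 burnt)
Step 2: cell (3,4)='T' (+8 fires, +6 burnt)
Step 3: cell (3,4)='F' (+4 fires, +8 burnt)
  -> target ignites at step 3
Step 4: cell (3,4)='.' (+1 fires, +4 burnt)
Step 5: cell (3,4)='.' (+0 fires, +1 burnt)
  fire out at step 5

3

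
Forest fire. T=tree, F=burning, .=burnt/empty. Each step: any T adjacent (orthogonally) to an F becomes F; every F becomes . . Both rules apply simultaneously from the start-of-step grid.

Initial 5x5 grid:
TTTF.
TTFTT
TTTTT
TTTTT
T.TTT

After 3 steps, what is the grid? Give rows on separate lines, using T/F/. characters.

Step 1: 4 trees catch fire, 2 burn out
  TTF..
  TF.FT
  TTFTT
  TTTTT
  T.TTT
Step 2: 6 trees catch fire, 4 burn out
  TF...
  F...F
  TF.FT
  TTFTT
  T.TTT
Step 3: 6 trees catch fire, 6 burn out
  F....
  .....
  F...F
  TF.FT
  T.FTT

F....
.....
F...F
TF.FT
T.FTT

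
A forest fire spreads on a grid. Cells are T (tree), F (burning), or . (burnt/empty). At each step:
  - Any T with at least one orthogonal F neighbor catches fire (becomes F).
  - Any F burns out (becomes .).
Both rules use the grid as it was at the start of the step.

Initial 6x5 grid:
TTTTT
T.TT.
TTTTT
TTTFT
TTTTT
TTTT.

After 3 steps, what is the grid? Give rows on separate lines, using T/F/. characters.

Step 1: 4 trees catch fire, 1 burn out
  TTTTT
  T.TT.
  TTTFT
  TTF.F
  TTTFT
  TTTT.
Step 2: 7 trees catch fire, 4 burn out
  TTTTT
  T.TF.
  TTF.F
  TF...
  TTF.F
  TTTF.
Step 3: 6 trees catch fire, 7 burn out
  TTTFT
  T.F..
  TF...
  F....
  TF...
  TTF..

TTTFT
T.F..
TF...
F....
TF...
TTF..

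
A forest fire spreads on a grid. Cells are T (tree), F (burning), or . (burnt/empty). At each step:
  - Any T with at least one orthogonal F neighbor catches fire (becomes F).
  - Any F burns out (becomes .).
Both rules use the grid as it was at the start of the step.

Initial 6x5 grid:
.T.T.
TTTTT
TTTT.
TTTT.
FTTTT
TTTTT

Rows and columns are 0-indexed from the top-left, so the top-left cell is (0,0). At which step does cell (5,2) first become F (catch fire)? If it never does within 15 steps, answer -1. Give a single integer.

Step 1: cell (5,2)='T' (+3 fires, +1 burnt)
Step 2: cell (5,2)='T' (+4 fires, +3 burnt)
Step 3: cell (5,2)='F' (+5 fires, +4 burnt)
  -> target ignites at step 3
Step 4: cell (5,2)='.' (+5 fires, +5 burnt)
Step 5: cell (5,2)='.' (+4 fires, +5 burnt)
Step 6: cell (5,2)='.' (+1 fires, +4 burnt)
Step 7: cell (5,2)='.' (+2 fires, +1 burnt)
Step 8: cell (5,2)='.' (+0 fires, +2 burnt)
  fire out at step 8

3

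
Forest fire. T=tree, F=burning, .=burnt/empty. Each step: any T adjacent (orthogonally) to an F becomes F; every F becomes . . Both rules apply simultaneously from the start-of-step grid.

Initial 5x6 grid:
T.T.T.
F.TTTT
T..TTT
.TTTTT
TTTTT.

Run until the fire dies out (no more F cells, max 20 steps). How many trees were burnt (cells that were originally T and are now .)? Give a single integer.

Step 1: +2 fires, +1 burnt (F count now 2)
Step 2: +0 fires, +2 burnt (F count now 0)
Fire out after step 2
Initially T: 21, now '.': 11
Total burnt (originally-T cells now '.'): 2

Answer: 2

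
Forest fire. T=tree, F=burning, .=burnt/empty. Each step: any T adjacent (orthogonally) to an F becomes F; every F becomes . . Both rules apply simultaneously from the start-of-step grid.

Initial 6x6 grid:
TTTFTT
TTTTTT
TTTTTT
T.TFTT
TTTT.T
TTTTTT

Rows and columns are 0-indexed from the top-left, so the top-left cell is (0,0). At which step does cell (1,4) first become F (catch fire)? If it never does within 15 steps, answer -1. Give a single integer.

Step 1: cell (1,4)='T' (+7 fires, +2 burnt)
Step 2: cell (1,4)='F' (+9 fires, +7 burnt)
  -> target ignites at step 2
Step 3: cell (1,4)='.' (+9 fires, +9 burnt)
Step 4: cell (1,4)='.' (+5 fires, +9 burnt)
Step 5: cell (1,4)='.' (+2 fires, +5 burnt)
Step 6: cell (1,4)='.' (+0 fires, +2 burnt)
  fire out at step 6

2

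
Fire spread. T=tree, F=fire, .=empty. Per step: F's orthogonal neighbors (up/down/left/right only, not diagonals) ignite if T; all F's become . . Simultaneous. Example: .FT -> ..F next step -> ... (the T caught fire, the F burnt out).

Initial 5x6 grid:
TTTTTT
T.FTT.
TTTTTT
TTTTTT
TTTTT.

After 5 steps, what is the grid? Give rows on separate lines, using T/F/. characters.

Step 1: 3 trees catch fire, 1 burn out
  TTFTTT
  T..FT.
  TTFTTT
  TTTTTT
  TTTTT.
Step 2: 6 trees catch fire, 3 burn out
  TF.FTT
  T...F.
  TF.FTT
  TTFTTT
  TTTTT.
Step 3: 7 trees catch fire, 6 burn out
  F...FT
  T.....
  F...FT
  TF.FTT
  TTFTT.
Step 4: 7 trees catch fire, 7 burn out
  .....F
  F.....
  .....F
  F...FT
  TF.FT.
Step 5: 3 trees catch fire, 7 burn out
  ......
  ......
  ......
  .....F
  F...F.

......
......
......
.....F
F...F.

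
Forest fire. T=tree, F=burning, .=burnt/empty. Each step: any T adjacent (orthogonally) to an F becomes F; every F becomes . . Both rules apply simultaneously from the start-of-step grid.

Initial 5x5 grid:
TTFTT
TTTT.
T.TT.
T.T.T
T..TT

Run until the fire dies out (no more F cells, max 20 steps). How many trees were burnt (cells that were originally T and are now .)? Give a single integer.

Answer: 14

Derivation:
Step 1: +3 fires, +1 burnt (F count now 3)
Step 2: +5 fires, +3 burnt (F count now 5)
Step 3: +3 fires, +5 burnt (F count now 3)
Step 4: +1 fires, +3 burnt (F count now 1)
Step 5: +1 fires, +1 burnt (F count now 1)
Step 6: +1 fires, +1 burnt (F count now 1)
Step 7: +0 fires, +1 burnt (F count now 0)
Fire out after step 7
Initially T: 17, now '.': 22
Total burnt (originally-T cells now '.'): 14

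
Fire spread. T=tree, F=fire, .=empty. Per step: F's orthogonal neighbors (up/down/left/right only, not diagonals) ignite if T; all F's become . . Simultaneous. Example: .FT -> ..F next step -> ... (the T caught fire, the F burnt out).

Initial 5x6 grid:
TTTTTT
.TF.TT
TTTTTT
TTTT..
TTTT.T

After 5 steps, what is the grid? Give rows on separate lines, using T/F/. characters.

Step 1: 3 trees catch fire, 1 burn out
  TTFTTT
  .F..TT
  TTFTTT
  TTTT..
  TTTT.T
Step 2: 5 trees catch fire, 3 burn out
  TF.FTT
  ....TT
  TF.FTT
  TTFT..
  TTTT.T
Step 3: 7 trees catch fire, 5 burn out
  F...FT
  ....TT
  F...FT
  TF.F..
  TTFT.T
Step 4: 6 trees catch fire, 7 burn out
  .....F
  ....FT
  .....F
  F.....
  TF.F.T
Step 5: 2 trees catch fire, 6 burn out
  ......
  .....F
  ......
  ......
  F....T

......
.....F
......
......
F....T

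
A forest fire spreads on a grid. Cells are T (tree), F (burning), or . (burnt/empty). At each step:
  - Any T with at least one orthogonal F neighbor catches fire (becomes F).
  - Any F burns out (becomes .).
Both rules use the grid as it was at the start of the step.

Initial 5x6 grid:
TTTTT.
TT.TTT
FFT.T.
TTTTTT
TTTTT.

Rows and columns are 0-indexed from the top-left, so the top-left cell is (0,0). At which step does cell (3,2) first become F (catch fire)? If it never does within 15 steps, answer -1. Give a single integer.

Step 1: cell (3,2)='T' (+5 fires, +2 burnt)
Step 2: cell (3,2)='F' (+5 fires, +5 burnt)
  -> target ignites at step 2
Step 3: cell (3,2)='.' (+3 fires, +5 burnt)
Step 4: cell (3,2)='.' (+3 fires, +3 burnt)
Step 5: cell (3,2)='.' (+5 fires, +3 burnt)
Step 6: cell (3,2)='.' (+1 fires, +5 burnt)
Step 7: cell (3,2)='.' (+1 fires, +1 burnt)
Step 8: cell (3,2)='.' (+0 fires, +1 burnt)
  fire out at step 8

2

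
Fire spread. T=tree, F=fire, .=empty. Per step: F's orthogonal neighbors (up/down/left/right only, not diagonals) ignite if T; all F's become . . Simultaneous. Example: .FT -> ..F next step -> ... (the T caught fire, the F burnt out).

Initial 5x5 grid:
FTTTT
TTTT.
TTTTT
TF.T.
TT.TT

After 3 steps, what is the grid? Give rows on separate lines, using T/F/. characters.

Step 1: 5 trees catch fire, 2 burn out
  .FTTT
  FTTT.
  TFTTT
  F..T.
  TF.TT
Step 2: 5 trees catch fire, 5 burn out
  ..FTT
  .FTT.
  F.FTT
  ...T.
  F..TT
Step 3: 3 trees catch fire, 5 burn out
  ...FT
  ..FT.
  ...FT
  ...T.
  ...TT

...FT
..FT.
...FT
...T.
...TT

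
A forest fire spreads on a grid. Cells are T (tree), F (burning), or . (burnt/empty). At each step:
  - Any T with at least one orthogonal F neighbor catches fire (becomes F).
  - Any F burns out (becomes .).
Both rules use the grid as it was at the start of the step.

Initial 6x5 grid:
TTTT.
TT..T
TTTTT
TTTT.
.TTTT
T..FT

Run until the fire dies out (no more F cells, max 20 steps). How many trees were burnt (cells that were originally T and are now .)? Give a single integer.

Step 1: +2 fires, +1 burnt (F count now 2)
Step 2: +3 fires, +2 burnt (F count now 3)
Step 3: +3 fires, +3 burnt (F count now 3)
Step 4: +3 fires, +3 burnt (F count now 3)
Step 5: +3 fires, +3 burnt (F count now 3)
Step 6: +2 fires, +3 burnt (F count now 2)
Step 7: +2 fires, +2 burnt (F count now 2)
Step 8: +2 fires, +2 burnt (F count now 2)
Step 9: +1 fires, +2 burnt (F count now 1)
Step 10: +0 fires, +1 burnt (F count now 0)
Fire out after step 10
Initially T: 22, now '.': 29
Total burnt (originally-T cells now '.'): 21

Answer: 21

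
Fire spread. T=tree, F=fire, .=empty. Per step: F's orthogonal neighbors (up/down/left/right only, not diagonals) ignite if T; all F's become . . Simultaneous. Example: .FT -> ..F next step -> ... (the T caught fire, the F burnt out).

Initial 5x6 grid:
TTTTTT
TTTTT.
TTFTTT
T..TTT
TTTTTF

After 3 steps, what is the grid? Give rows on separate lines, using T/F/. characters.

Step 1: 5 trees catch fire, 2 burn out
  TTTTTT
  TTFTT.
  TF.FTT
  T..TTF
  TTTTF.
Step 2: 9 trees catch fire, 5 burn out
  TTFTTT
  TF.FT.
  F...FF
  T..FF.
  TTTF..
Step 3: 6 trees catch fire, 9 burn out
  TF.FTT
  F...F.
  ......
  F.....
  TTF...

TF.FTT
F...F.
......
F.....
TTF...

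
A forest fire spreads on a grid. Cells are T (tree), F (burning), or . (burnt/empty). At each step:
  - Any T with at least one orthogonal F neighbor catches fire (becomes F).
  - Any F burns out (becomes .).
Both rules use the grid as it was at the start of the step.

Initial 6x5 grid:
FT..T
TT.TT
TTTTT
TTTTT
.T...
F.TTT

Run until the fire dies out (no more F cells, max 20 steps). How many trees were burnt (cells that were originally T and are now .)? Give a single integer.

Step 1: +2 fires, +2 burnt (F count now 2)
Step 2: +2 fires, +2 burnt (F count now 2)
Step 3: +2 fires, +2 burnt (F count now 2)
Step 4: +2 fires, +2 burnt (F count now 2)
Step 5: +3 fires, +2 burnt (F count now 3)
Step 6: +3 fires, +3 burnt (F count now 3)
Step 7: +2 fires, +3 burnt (F count now 2)
Step 8: +1 fires, +2 burnt (F count now 1)
Step 9: +0 fires, +1 burnt (F count now 0)
Fire out after step 9
Initially T: 20, now '.': 27
Total burnt (originally-T cells now '.'): 17

Answer: 17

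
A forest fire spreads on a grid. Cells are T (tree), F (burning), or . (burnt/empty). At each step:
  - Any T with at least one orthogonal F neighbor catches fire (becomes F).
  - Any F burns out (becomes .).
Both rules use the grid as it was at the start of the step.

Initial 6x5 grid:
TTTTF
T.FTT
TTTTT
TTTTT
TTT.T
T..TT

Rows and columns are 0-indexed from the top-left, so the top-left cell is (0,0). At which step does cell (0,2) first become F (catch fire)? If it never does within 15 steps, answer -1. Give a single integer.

Step 1: cell (0,2)='F' (+5 fires, +2 burnt)
  -> target ignites at step 1
Step 2: cell (0,2)='.' (+5 fires, +5 burnt)
Step 3: cell (0,2)='.' (+6 fires, +5 burnt)
Step 4: cell (0,2)='.' (+4 fires, +6 burnt)
Step 5: cell (0,2)='.' (+2 fires, +4 burnt)
Step 6: cell (0,2)='.' (+2 fires, +2 burnt)
Step 7: cell (0,2)='.' (+0 fires, +2 burnt)
  fire out at step 7

1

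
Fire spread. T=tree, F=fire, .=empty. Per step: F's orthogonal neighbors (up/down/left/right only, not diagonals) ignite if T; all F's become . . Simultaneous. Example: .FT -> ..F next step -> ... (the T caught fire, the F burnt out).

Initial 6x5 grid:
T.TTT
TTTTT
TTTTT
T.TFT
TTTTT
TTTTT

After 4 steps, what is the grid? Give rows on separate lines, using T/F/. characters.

Step 1: 4 trees catch fire, 1 burn out
  T.TTT
  TTTTT
  TTTFT
  T.F.F
  TTTFT
  TTTTT
Step 2: 6 trees catch fire, 4 burn out
  T.TTT
  TTTFT
  TTF.F
  T....
  TTF.F
  TTTFT
Step 3: 7 trees catch fire, 6 burn out
  T.TFT
  TTF.F
  TF...
  T....
  TF...
  TTF.F
Step 4: 6 trees catch fire, 7 burn out
  T.F.F
  TF...
  F....
  T....
  F....
  TF...

T.F.F
TF...
F....
T....
F....
TF...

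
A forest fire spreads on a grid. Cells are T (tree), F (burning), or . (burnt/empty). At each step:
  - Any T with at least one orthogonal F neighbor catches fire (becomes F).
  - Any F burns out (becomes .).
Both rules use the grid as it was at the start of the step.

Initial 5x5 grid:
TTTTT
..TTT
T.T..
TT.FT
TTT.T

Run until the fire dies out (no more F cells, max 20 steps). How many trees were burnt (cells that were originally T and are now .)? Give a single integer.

Answer: 2

Derivation:
Step 1: +1 fires, +1 burnt (F count now 1)
Step 2: +1 fires, +1 burnt (F count now 1)
Step 3: +0 fires, +1 burnt (F count now 0)
Fire out after step 3
Initially T: 17, now '.': 10
Total burnt (originally-T cells now '.'): 2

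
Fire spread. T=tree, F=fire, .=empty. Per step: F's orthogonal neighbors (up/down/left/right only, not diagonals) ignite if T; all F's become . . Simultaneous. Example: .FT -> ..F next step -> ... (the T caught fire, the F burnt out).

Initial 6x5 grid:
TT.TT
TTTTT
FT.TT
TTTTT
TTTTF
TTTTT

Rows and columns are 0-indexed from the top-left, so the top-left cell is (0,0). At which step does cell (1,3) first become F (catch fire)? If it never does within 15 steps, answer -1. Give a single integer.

Step 1: cell (1,3)='T' (+6 fires, +2 burnt)
Step 2: cell (1,3)='T' (+8 fires, +6 burnt)
Step 3: cell (1,3)='T' (+8 fires, +8 burnt)
Step 4: cell (1,3)='F' (+3 fires, +8 burnt)
  -> target ignites at step 4
Step 5: cell (1,3)='.' (+1 fires, +3 burnt)
Step 6: cell (1,3)='.' (+0 fires, +1 burnt)
  fire out at step 6

4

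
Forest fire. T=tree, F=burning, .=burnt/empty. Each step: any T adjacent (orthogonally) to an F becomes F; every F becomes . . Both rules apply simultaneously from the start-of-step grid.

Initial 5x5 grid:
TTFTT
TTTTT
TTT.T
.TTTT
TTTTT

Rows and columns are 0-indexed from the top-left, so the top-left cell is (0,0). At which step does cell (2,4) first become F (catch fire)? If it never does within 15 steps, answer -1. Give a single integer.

Step 1: cell (2,4)='T' (+3 fires, +1 burnt)
Step 2: cell (2,4)='T' (+5 fires, +3 burnt)
Step 3: cell (2,4)='T' (+4 fires, +5 burnt)
Step 4: cell (2,4)='F' (+5 fires, +4 burnt)
  -> target ignites at step 4
Step 5: cell (2,4)='.' (+3 fires, +5 burnt)
Step 6: cell (2,4)='.' (+2 fires, +3 burnt)
Step 7: cell (2,4)='.' (+0 fires, +2 burnt)
  fire out at step 7

4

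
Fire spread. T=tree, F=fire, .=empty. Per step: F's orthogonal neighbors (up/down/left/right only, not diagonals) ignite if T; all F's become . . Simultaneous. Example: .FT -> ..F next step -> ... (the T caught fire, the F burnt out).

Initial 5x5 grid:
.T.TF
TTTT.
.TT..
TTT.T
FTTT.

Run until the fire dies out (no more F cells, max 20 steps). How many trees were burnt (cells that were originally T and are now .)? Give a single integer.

Answer: 14

Derivation:
Step 1: +3 fires, +2 burnt (F count now 3)
Step 2: +3 fires, +3 burnt (F count now 3)
Step 3: +4 fires, +3 burnt (F count now 4)
Step 4: +2 fires, +4 burnt (F count now 2)
Step 5: +2 fires, +2 burnt (F count now 2)
Step 6: +0 fires, +2 burnt (F count now 0)
Fire out after step 6
Initially T: 15, now '.': 24
Total burnt (originally-T cells now '.'): 14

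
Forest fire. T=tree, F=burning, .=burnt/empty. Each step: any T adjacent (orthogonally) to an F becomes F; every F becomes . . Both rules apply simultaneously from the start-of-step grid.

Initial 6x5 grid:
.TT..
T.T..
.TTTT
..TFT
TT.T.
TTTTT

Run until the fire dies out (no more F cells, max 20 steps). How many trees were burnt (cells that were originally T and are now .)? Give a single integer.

Step 1: +4 fires, +1 burnt (F count now 4)
Step 2: +3 fires, +4 burnt (F count now 3)
Step 3: +4 fires, +3 burnt (F count now 4)
Step 4: +2 fires, +4 burnt (F count now 2)
Step 5: +3 fires, +2 burnt (F count now 3)
Step 6: +1 fires, +3 burnt (F count now 1)
Step 7: +0 fires, +1 burnt (F count now 0)
Fire out after step 7
Initially T: 18, now '.': 29
Total burnt (originally-T cells now '.'): 17

Answer: 17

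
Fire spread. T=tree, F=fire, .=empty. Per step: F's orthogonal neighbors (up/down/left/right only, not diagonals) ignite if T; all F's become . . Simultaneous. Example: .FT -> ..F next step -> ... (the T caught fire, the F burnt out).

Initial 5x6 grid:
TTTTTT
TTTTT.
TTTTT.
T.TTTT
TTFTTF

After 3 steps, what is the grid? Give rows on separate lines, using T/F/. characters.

Step 1: 5 trees catch fire, 2 burn out
  TTTTTT
  TTTTT.
  TTTTT.
  T.FTTF
  TF.FF.
Step 2: 4 trees catch fire, 5 burn out
  TTTTTT
  TTTTT.
  TTFTT.
  T..FF.
  F.....
Step 3: 5 trees catch fire, 4 burn out
  TTTTTT
  TTFTT.
  TF.FF.
  F.....
  ......

TTTTTT
TTFTT.
TF.FF.
F.....
......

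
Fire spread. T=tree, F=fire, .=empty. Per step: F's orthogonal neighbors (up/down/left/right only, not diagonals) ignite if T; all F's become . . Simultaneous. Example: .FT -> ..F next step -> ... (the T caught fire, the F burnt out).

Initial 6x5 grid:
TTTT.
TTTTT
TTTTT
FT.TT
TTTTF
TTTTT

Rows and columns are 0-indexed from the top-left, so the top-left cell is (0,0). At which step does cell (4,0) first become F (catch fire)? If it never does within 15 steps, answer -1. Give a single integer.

Step 1: cell (4,0)='F' (+6 fires, +2 burnt)
  -> target ignites at step 1
Step 2: cell (4,0)='.' (+8 fires, +6 burnt)
Step 3: cell (4,0)='.' (+7 fires, +8 burnt)
Step 4: cell (4,0)='.' (+3 fires, +7 burnt)
Step 5: cell (4,0)='.' (+2 fires, +3 burnt)
Step 6: cell (4,0)='.' (+0 fires, +2 burnt)
  fire out at step 6

1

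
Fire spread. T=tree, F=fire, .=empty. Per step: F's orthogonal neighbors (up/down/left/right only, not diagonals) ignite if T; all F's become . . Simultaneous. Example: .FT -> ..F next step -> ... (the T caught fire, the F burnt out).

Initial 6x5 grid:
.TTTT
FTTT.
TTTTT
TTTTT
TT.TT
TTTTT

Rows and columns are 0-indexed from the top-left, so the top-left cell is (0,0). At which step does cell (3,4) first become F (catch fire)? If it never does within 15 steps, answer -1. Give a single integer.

Step 1: cell (3,4)='T' (+2 fires, +1 burnt)
Step 2: cell (3,4)='T' (+4 fires, +2 burnt)
Step 3: cell (3,4)='T' (+5 fires, +4 burnt)
Step 4: cell (3,4)='T' (+5 fires, +5 burnt)
Step 5: cell (3,4)='T' (+4 fires, +5 burnt)
Step 6: cell (3,4)='F' (+3 fires, +4 burnt)
  -> target ignites at step 6
Step 7: cell (3,4)='.' (+2 fires, +3 burnt)
Step 8: cell (3,4)='.' (+1 fires, +2 burnt)
Step 9: cell (3,4)='.' (+0 fires, +1 burnt)
  fire out at step 9

6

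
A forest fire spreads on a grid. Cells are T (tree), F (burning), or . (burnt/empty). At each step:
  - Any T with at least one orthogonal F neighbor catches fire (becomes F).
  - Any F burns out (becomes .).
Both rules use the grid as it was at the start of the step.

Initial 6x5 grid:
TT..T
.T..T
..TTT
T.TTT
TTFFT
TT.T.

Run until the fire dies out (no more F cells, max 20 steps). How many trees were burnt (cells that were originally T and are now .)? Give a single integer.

Step 1: +5 fires, +2 burnt (F count now 5)
Step 2: +5 fires, +5 burnt (F count now 5)
Step 3: +3 fires, +5 burnt (F count now 3)
Step 4: +1 fires, +3 burnt (F count now 1)
Step 5: +1 fires, +1 burnt (F count now 1)
Step 6: +0 fires, +1 burnt (F count now 0)
Fire out after step 6
Initially T: 18, now '.': 27
Total burnt (originally-T cells now '.'): 15

Answer: 15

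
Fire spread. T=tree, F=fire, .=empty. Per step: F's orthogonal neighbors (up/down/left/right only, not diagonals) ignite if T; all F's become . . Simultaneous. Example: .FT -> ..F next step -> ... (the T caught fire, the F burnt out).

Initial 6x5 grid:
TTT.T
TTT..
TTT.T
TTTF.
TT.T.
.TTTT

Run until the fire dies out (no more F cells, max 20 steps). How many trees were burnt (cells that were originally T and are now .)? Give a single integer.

Answer: 19

Derivation:
Step 1: +2 fires, +1 burnt (F count now 2)
Step 2: +3 fires, +2 burnt (F count now 3)
Step 3: +6 fires, +3 burnt (F count now 6)
Step 4: +5 fires, +6 burnt (F count now 5)
Step 5: +2 fires, +5 burnt (F count now 2)
Step 6: +1 fires, +2 burnt (F count now 1)
Step 7: +0 fires, +1 burnt (F count now 0)
Fire out after step 7
Initially T: 21, now '.': 28
Total burnt (originally-T cells now '.'): 19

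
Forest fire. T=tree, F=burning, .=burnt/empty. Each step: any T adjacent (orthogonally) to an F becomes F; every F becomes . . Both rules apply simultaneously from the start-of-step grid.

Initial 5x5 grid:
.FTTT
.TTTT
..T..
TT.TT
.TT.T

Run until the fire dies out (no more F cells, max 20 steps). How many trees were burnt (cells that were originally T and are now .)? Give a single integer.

Answer: 8

Derivation:
Step 1: +2 fires, +1 burnt (F count now 2)
Step 2: +2 fires, +2 burnt (F count now 2)
Step 3: +3 fires, +2 burnt (F count now 3)
Step 4: +1 fires, +3 burnt (F count now 1)
Step 5: +0 fires, +1 burnt (F count now 0)
Fire out after step 5
Initially T: 15, now '.': 18
Total burnt (originally-T cells now '.'): 8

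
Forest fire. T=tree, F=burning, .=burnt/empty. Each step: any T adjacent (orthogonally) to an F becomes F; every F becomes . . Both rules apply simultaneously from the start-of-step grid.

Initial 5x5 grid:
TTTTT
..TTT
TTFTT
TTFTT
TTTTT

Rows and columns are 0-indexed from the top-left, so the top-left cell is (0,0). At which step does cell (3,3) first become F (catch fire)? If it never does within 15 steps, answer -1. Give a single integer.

Step 1: cell (3,3)='F' (+6 fires, +2 burnt)
  -> target ignites at step 1
Step 2: cell (3,3)='.' (+8 fires, +6 burnt)
Step 3: cell (3,3)='.' (+5 fires, +8 burnt)
Step 4: cell (3,3)='.' (+2 fires, +5 burnt)
Step 5: cell (3,3)='.' (+0 fires, +2 burnt)
  fire out at step 5

1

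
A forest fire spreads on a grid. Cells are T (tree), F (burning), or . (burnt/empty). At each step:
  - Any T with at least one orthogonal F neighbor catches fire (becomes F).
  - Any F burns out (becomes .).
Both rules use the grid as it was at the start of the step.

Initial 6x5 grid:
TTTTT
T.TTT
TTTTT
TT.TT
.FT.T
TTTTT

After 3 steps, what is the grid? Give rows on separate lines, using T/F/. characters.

Step 1: 3 trees catch fire, 1 burn out
  TTTTT
  T.TTT
  TTTTT
  TF.TT
  ..F.T
  TFTTT
Step 2: 4 trees catch fire, 3 burn out
  TTTTT
  T.TTT
  TFTTT
  F..TT
  ....T
  F.FTT
Step 3: 3 trees catch fire, 4 burn out
  TTTTT
  T.TTT
  F.FTT
  ...TT
  ....T
  ...FT

TTTTT
T.TTT
F.FTT
...TT
....T
...FT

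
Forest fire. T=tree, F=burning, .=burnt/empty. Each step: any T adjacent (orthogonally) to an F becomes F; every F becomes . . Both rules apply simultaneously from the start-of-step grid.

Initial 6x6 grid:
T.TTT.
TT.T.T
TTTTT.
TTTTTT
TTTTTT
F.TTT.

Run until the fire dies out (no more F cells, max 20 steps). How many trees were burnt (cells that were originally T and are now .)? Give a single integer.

Answer: 27

Derivation:
Step 1: +1 fires, +1 burnt (F count now 1)
Step 2: +2 fires, +1 burnt (F count now 2)
Step 3: +3 fires, +2 burnt (F count now 3)
Step 4: +5 fires, +3 burnt (F count now 5)
Step 5: +6 fires, +5 burnt (F count now 6)
Step 6: +4 fires, +6 burnt (F count now 4)
Step 7: +3 fires, +4 burnt (F count now 3)
Step 8: +1 fires, +3 burnt (F count now 1)
Step 9: +2 fires, +1 burnt (F count now 2)
Step 10: +0 fires, +2 burnt (F count now 0)
Fire out after step 10
Initially T: 28, now '.': 35
Total burnt (originally-T cells now '.'): 27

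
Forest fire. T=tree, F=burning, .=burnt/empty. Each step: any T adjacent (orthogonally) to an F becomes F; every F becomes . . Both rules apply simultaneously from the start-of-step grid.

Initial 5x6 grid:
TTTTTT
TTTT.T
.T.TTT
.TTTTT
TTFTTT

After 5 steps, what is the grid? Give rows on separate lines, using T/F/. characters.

Step 1: 3 trees catch fire, 1 burn out
  TTTTTT
  TTTT.T
  .T.TTT
  .TFTTT
  TF.FTT
Step 2: 4 trees catch fire, 3 burn out
  TTTTTT
  TTTT.T
  .T.TTT
  .F.FTT
  F...FT
Step 3: 4 trees catch fire, 4 burn out
  TTTTTT
  TTTT.T
  .F.FTT
  ....FT
  .....F
Step 4: 4 trees catch fire, 4 burn out
  TTTTTT
  TFTF.T
  ....FT
  .....F
  ......
Step 5: 5 trees catch fire, 4 burn out
  TFTFTT
  F.F..T
  .....F
  ......
  ......

TFTFTT
F.F..T
.....F
......
......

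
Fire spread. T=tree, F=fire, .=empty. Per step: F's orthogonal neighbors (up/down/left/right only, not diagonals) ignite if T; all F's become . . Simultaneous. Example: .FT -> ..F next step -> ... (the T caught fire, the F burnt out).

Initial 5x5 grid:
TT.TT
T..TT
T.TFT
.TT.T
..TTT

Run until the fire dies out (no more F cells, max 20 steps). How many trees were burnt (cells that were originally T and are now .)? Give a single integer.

Step 1: +3 fires, +1 burnt (F count now 3)
Step 2: +4 fires, +3 burnt (F count now 4)
Step 3: +4 fires, +4 burnt (F count now 4)
Step 4: +1 fires, +4 burnt (F count now 1)
Step 5: +0 fires, +1 burnt (F count now 0)
Fire out after step 5
Initially T: 16, now '.': 21
Total burnt (originally-T cells now '.'): 12

Answer: 12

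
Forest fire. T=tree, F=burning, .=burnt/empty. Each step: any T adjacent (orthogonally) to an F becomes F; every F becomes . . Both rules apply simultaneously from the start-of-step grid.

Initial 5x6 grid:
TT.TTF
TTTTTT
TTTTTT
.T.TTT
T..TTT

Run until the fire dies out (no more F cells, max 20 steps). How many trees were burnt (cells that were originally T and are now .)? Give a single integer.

Answer: 23

Derivation:
Step 1: +2 fires, +1 burnt (F count now 2)
Step 2: +3 fires, +2 burnt (F count now 3)
Step 3: +3 fires, +3 burnt (F count now 3)
Step 4: +4 fires, +3 burnt (F count now 4)
Step 5: +4 fires, +4 burnt (F count now 4)
Step 6: +4 fires, +4 burnt (F count now 4)
Step 7: +3 fires, +4 burnt (F count now 3)
Step 8: +0 fires, +3 burnt (F count now 0)
Fire out after step 8
Initially T: 24, now '.': 29
Total burnt (originally-T cells now '.'): 23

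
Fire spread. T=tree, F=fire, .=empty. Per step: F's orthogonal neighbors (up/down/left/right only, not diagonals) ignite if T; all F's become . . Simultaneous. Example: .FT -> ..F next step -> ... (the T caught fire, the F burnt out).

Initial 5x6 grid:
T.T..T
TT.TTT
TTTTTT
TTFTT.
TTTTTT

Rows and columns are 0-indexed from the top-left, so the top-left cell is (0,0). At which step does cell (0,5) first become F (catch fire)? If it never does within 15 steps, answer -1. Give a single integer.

Step 1: cell (0,5)='T' (+4 fires, +1 burnt)
Step 2: cell (0,5)='T' (+6 fires, +4 burnt)
Step 3: cell (0,5)='T' (+6 fires, +6 burnt)
Step 4: cell (0,5)='T' (+4 fires, +6 burnt)
Step 5: cell (0,5)='T' (+2 fires, +4 burnt)
Step 6: cell (0,5)='F' (+1 fires, +2 burnt)
  -> target ignites at step 6
Step 7: cell (0,5)='.' (+0 fires, +1 burnt)
  fire out at step 7

6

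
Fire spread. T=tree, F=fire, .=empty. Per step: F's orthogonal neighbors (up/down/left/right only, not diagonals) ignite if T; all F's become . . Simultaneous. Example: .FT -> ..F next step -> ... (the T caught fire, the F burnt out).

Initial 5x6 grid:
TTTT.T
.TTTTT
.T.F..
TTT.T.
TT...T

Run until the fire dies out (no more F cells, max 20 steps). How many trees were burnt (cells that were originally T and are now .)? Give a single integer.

Answer: 16

Derivation:
Step 1: +1 fires, +1 burnt (F count now 1)
Step 2: +3 fires, +1 burnt (F count now 3)
Step 3: +3 fires, +3 burnt (F count now 3)
Step 4: +3 fires, +3 burnt (F count now 3)
Step 5: +2 fires, +3 burnt (F count now 2)
Step 6: +3 fires, +2 burnt (F count now 3)
Step 7: +1 fires, +3 burnt (F count now 1)
Step 8: +0 fires, +1 burnt (F count now 0)
Fire out after step 8
Initially T: 18, now '.': 28
Total burnt (originally-T cells now '.'): 16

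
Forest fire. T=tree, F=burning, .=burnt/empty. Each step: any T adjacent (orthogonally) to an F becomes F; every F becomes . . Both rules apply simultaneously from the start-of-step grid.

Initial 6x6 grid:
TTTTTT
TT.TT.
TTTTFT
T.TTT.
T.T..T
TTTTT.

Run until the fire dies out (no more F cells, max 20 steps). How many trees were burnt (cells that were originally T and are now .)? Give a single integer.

Answer: 26

Derivation:
Step 1: +4 fires, +1 burnt (F count now 4)
Step 2: +4 fires, +4 burnt (F count now 4)
Step 3: +4 fires, +4 burnt (F count now 4)
Step 4: +4 fires, +4 burnt (F count now 4)
Step 5: +4 fires, +4 burnt (F count now 4)
Step 6: +4 fires, +4 burnt (F count now 4)
Step 7: +2 fires, +4 burnt (F count now 2)
Step 8: +0 fires, +2 burnt (F count now 0)
Fire out after step 8
Initially T: 27, now '.': 35
Total burnt (originally-T cells now '.'): 26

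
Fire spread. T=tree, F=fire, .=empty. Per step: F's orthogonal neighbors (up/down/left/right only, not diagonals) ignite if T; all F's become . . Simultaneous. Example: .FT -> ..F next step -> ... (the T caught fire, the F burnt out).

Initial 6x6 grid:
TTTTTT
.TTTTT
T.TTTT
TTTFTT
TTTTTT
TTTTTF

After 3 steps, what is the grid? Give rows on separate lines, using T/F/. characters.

Step 1: 6 trees catch fire, 2 burn out
  TTTTTT
  .TTTTT
  T.TFTT
  TTF.FT
  TTTFTF
  TTTTF.
Step 2: 8 trees catch fire, 6 burn out
  TTTTTT
  .TTFTT
  T.F.FT
  TF...F
  TTF.F.
  TTTF..
Step 3: 7 trees catch fire, 8 burn out
  TTTFTT
  .TF.FT
  T....F
  F.....
  TF....
  TTF...

TTTFTT
.TF.FT
T....F
F.....
TF....
TTF...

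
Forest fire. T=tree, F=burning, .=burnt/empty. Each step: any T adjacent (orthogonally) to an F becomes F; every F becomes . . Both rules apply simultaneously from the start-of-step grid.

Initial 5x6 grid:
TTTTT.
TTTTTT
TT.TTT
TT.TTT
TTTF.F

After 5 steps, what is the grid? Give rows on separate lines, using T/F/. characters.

Step 1: 3 trees catch fire, 2 burn out
  TTTTT.
  TTTTTT
  TT.TTT
  TT.FTF
  TTF...
Step 2: 4 trees catch fire, 3 burn out
  TTTTT.
  TTTTTT
  TT.FTF
  TT..F.
  TF....
Step 3: 5 trees catch fire, 4 burn out
  TTTTT.
  TTTFTF
  TT..F.
  TF....
  F.....
Step 4: 5 trees catch fire, 5 burn out
  TTTFT.
  TTF.F.
  TF....
  F.....
  ......
Step 5: 4 trees catch fire, 5 burn out
  TTF.F.
  TF....
  F.....
  ......
  ......

TTF.F.
TF....
F.....
......
......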